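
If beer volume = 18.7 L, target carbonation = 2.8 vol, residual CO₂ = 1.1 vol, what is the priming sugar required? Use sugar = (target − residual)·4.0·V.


sugar = (2.8 − 1.1)·4.0·18.7

127.1600 g


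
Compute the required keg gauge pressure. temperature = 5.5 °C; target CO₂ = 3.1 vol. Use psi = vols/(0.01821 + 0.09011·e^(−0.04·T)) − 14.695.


psi = 3.1/(0.01821 + 0.09011·e^(−0.04·5.5)) − 14.695

19.5497 psi


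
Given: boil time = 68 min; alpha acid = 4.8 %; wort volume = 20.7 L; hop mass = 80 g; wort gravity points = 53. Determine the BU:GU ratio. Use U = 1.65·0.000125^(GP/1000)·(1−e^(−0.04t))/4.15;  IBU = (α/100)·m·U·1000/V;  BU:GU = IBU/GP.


U = 1.65·0.000125^(53/1000)·(1−e^(−0.04·68))/4.15 = 0.2307
IBU = (4.8/100)·80·0.2307·1000/20.7 = 42.7896
BU:GU = 42.7896/53

0.8074


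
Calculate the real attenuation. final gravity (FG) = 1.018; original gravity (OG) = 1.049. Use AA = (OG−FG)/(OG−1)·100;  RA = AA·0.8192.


AA = (1.049 − 1.018)/(1.049 − 1)·100 = 63.2653
RA = 63.2653·0.8192

51.8269 %


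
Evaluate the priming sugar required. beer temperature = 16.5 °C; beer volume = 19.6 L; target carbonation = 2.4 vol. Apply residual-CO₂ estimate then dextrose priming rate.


residual = 14.695·(0.01821 + 0.09011·e^(−0.04·T));  sugar = (target − residual)·4.0·V
residual = 14.695·(0.01821 + 0.09011·e^(−0.04·16.5)) = 0.9520
sugar = (2.4 − 0.9520)·4.0·19.6

113.5237 g


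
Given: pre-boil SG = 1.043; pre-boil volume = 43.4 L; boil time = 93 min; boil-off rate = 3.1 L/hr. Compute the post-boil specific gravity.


V_post = V_pre − rate·(t/60);  SG_post = 1 + (SG_pre−1)·V_pre/V_post
V_post = 43.4 − 3.1·(93/60) = 38.5950
SG_post = 1 + (1.043 − 1)·43.4/38.5950

1.0484


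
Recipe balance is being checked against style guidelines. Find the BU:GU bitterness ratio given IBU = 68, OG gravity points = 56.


BU:GU = IBU / OG_points
BU:GU = 68 / 56

1.2143


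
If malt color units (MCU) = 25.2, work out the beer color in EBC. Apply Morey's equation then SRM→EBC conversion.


SRM = 1.4922·MCU^0.6859;  EBC = SRM·1.97
SRM = 1.4922·25.2^0.6859 = 13.6473
EBC = 13.6473·1.97

26.8852 EBC


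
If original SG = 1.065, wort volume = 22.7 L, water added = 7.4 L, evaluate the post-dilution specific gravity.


SG_new = 1 + (SG_old − 1)·V_old/(V_old + V_water)
pts = (1.065 − 1)·1000·22.7/(22.7 + 7.4) = 49.0199
SG_new = 1 + 49.0199/1000

1.0490


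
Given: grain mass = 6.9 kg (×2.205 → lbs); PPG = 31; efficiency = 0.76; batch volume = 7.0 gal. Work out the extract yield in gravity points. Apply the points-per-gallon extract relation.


points = lbs × PPG × eff / vol
lbs = 6.9 × 2.205 = 15.2145
points = 15.2145 × 31 × 0.76 / 7.0

51.2077 points


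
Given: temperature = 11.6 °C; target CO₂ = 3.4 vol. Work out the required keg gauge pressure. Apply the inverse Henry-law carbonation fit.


psi = vols/(0.01821 + 0.09011·e^(−0.04·T)) − 14.695
psi = 3.4/(0.01821 + 0.09011·e^(−0.04·11.6)) − 14.695

30.7183 psi


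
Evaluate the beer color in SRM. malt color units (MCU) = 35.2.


SRM = 1.4922 · MCU^0.6859
SRM = 1.4922 · 35.2^0.6859

17.1633 SRM


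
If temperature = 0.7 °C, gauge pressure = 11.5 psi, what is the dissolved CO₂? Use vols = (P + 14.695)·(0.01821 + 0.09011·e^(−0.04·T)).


vols = (11.5 + 14.695)·(0.01821 + 0.09011·e^(−0.04·0.7))

2.7723 volumes


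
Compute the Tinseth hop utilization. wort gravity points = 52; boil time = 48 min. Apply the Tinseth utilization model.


U = 1.65·0.000125^(GP/1000) · (1 − e^(−0.04·t))/4.15
bigness = 1.65·0.000125^(52/1000) = 1.0340
boil_factor = (1 − e^(−0.04·48))/4.15 = 0.2056
U = 1.0340 · 0.2056

0.2126


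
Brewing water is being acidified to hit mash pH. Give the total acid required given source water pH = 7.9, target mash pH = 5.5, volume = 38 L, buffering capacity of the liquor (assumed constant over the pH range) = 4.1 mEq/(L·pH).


acid = buffering capacity · (pH_source − pH_target) · V
acid = 4.1 · (7.9 − 5.5) · 38

373.9200 mEq


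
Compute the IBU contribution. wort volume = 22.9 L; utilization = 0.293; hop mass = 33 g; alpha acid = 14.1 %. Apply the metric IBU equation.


IBU = (α/100)·mass·U·1000 / V
IBU = (14.1/100)·33·0.293·1000 / 22.9

59.5340 IBU


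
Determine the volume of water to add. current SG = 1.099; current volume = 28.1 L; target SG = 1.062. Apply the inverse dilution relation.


V_water = V·((SG_curr − 1)/(SG_target − 1) − 1)
V_water = 28.1·((1.099 − 1)/(1.062 − 1) − 1)

16.7694 L


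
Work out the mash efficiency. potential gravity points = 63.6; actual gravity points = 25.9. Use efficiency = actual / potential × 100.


efficiency = 25.9 / 63.6 × 100

40.7233 %


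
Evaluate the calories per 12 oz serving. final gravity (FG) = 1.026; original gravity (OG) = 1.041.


ABW = (OG−FG)·131.25·0.79/FG;  °P = 259 − 259/SG (for OG→OE and FG→AE);  RE = 0.1808·OE + 0.8192·AE;  Cal = (6.9·ABW + 4·(RE−0.1))·FG·3.55
ABW = (1.041 − 1.026)·131.25·0.79/1.026 = 1.5159
OE = 259 − 259/1.041 = 10.2008 °P
AE = 259 − 259/1.026 = 6.5634 °P
RE = 0.1808·10.2008 + 0.8192·6.5634 = 7.2210 °P
Cal = (6.9·1.5159 + 4·(7.2210−0.1))·1.026·3.55

141.8446 kcal


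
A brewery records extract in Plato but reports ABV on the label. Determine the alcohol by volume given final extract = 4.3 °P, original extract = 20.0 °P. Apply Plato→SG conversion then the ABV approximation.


SG = 259/(259 − P);  ABV = (OG − FG)·131.25
OG = 259/(259 − 20.0) = 1.0837
FG = 259/(259 − 4.3) = 1.0169
ABV = (1.0837 − 1.0169)·131.25

8.7674 % ABV


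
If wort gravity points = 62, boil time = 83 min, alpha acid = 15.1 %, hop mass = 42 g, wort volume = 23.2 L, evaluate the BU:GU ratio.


U = 1.65·0.000125^(GP/1000)·(1−e^(−0.04t))/4.15;  IBU = (α/100)·m·U·1000/V;  BU:GU = IBU/GP
U = 1.65·0.000125^(62/1000)·(1−e^(−0.04·83))/4.15 = 0.2195
IBU = (15.1/100)·42·0.2195·1000/23.2 = 60.0054
BU:GU = 60.0054/62

0.9678


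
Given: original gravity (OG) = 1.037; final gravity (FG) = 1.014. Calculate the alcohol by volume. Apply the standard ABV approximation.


ABV = (OG − FG) · 131.25
ABV = (1.037 − 1.014) · 131.25

3.0187 % ABV


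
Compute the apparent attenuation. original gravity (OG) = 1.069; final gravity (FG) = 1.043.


AA = (OG − FG)/(OG − 1) · 100
AA = (1.069 − 1.043)/(1.069 − 1) · 100

37.6812 %


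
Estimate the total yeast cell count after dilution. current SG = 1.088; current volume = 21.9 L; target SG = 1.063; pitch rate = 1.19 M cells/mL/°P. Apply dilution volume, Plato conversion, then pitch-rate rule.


V_w = V·((SG_c−1)/(SG_t−1)−1);  °P = 259 − 259/SG_t;  cells = rate·(V+V_w)·°P
V_w = 21.9·((1.088−1)/(1.063−1)−1) = 8.6905
V_final = 21.9 + 8.6905 = 30.5905
°P = 259 − 259/1.063 = 15.3500
cells = 1.19·30.5905·15.3500

558.7792 billion cells


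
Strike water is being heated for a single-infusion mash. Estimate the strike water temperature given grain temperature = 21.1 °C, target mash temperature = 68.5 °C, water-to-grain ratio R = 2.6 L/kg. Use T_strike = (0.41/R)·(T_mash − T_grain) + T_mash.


T_strike = (0.41/2.6)·(68.5 − 21.1) + 68.5

75.9746 °C


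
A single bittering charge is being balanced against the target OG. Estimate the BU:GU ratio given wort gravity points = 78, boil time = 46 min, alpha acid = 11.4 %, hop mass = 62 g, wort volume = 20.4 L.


U = 1.65·0.000125^(GP/1000)·(1−e^(−0.04t))/4.15;  IBU = (α/100)·m·U·1000/V;  BU:GU = IBU/GP
U = 1.65·0.000125^(78/1000)·(1−e^(−0.04·46))/4.15 = 0.1659
IBU = (11.4/100)·62·0.1659·1000/20.4 = 57.4846
BU:GU = 57.4846/78

0.7370


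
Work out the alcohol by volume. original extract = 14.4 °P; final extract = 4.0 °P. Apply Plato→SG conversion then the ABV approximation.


SG = 259/(259 − P);  ABV = (OG − FG)·131.25
OG = 259/(259 − 14.4) = 1.0589
FG = 259/(259 − 4.0) = 1.0157
ABV = (1.0589 − 1.0157)·131.25

5.6681 % ABV


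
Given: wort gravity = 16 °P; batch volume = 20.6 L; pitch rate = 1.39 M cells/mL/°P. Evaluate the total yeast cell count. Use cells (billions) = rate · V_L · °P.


cells = 1.39 · 20.6 · 16

458.1440 billion cells


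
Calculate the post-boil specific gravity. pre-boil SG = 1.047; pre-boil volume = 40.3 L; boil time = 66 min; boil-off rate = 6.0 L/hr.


V_post = V_pre − rate·(t/60);  SG_post = 1 + (SG_pre−1)·V_pre/V_post
V_post = 40.3 − 6.0·(66/60) = 33.7000
SG_post = 1 + (1.047 − 1)·40.3/33.7000

1.0562


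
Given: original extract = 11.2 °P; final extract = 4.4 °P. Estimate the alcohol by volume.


SG = 259/(259 − P);  ABV = (OG − FG)·131.25
OG = 259/(259 − 11.2) = 1.0452
FG = 259/(259 − 4.4) = 1.0173
ABV = (1.0452 − 1.0173)·131.25

3.6639 % ABV


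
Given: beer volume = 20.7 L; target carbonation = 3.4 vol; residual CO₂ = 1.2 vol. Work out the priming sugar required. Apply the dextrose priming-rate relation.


sugar = (target − residual)·4.0·V
sugar = (3.4 − 1.2)·4.0·20.7

182.1600 g


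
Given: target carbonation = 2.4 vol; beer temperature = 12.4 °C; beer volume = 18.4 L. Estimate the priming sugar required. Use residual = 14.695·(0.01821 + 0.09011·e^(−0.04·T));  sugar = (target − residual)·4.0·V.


residual = 14.695·(0.01821 + 0.09011·e^(−0.04·12.4)) = 1.0740
sugar = (2.4 − 1.0740)·4.0·18.4

97.5964 g


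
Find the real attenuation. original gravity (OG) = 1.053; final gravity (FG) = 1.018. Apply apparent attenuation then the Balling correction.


AA = (OG−FG)/(OG−1)·100;  RA = AA·0.8192
AA = (1.053 − 1.018)/(1.053 − 1)·100 = 66.0377
RA = 66.0377·0.8192

54.0981 %


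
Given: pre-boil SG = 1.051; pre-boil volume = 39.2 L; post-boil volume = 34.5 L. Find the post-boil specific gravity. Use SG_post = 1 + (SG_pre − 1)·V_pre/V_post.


pts_pre = (1.051 − 1)·1000 = 51.0000
pts_post = 51.0000·39.2/34.5 = 57.9478
SG_post = 1 + 57.9478/1000

1.0579


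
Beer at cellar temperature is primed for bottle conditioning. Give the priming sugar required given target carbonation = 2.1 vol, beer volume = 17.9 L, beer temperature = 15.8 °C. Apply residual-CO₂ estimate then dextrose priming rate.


residual = 14.695·(0.01821 + 0.09011·e^(−0.04·T));  sugar = (target − residual)·4.0·V
residual = 14.695·(0.01821 + 0.09011·e^(−0.04·15.8)) = 0.9714
sugar = (2.1 − 0.9714)·4.0·17.9

80.8058 g


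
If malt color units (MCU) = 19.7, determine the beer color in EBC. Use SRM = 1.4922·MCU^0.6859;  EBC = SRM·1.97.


SRM = 1.4922·19.7^0.6859 = 11.5266
EBC = 11.5266·1.97

22.7074 EBC


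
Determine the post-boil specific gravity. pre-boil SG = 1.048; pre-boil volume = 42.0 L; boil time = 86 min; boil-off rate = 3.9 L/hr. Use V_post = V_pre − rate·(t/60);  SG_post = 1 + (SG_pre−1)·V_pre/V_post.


V_post = 42.0 − 3.9·(86/60) = 36.4100
SG_post = 1 + (1.048 − 1)·42.0/36.4100

1.0554


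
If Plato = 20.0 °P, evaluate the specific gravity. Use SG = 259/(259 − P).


SG = 259/(259 − 20.0)

1.0837


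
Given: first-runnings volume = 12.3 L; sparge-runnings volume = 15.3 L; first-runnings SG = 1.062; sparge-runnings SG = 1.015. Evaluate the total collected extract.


total = Σ (SG_i − 1)·1000·V_i
first = (1.062 − 1)·1000·12.3 = 762.6000
sparge = (1.015 − 1)·1000·15.3 = 229.5000
total = 762.6000 + 229.5000

992.1000 gravity·L


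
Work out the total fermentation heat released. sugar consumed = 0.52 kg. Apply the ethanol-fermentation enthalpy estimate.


Q = m_sugar · 590 kJ/kg
Q = 0.52 · 590

306.8000 kJ


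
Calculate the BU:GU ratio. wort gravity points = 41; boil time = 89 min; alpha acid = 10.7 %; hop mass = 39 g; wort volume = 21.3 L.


U = 1.65·0.000125^(GP/1000)·(1−e^(−0.04t))/4.15;  IBU = (α/100)·m·U·1000/V;  BU:GU = IBU/GP
U = 1.65·0.000125^(41/1000)·(1−e^(−0.04·89))/4.15 = 0.2672
IBU = (10.7/100)·39·0.2672·1000/21.3 = 52.3538
BU:GU = 52.3538/41

1.2769


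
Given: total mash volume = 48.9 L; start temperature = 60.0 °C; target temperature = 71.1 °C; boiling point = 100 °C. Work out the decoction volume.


V_dec = V_total·(T_target − T_start)/(T_boil − T_start)
V_dec = 48.9·(71.1 − 60.0)/(100 − 60.0)

13.5697 L


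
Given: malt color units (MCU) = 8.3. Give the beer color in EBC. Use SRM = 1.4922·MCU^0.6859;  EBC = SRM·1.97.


SRM = 1.4922·8.3^0.6859 = 6.3712
EBC = 6.3712·1.97

12.5513 EBC


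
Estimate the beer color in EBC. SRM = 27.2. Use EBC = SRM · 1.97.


EBC = 27.2 · 1.97

53.5840 EBC


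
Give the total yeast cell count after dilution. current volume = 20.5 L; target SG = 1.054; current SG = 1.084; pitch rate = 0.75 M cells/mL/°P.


V_w = V·((SG_c−1)/(SG_t−1)−1);  °P = 259 − 259/SG_t;  cells = rate·(V+V_w)·°P
V_w = 20.5·((1.084−1)/(1.054−1)−1) = 11.3889
V_final = 20.5 + 11.3889 = 31.8889
°P = 259 − 259/1.054 = 13.2694
cells = 0.75·31.8889·13.2694

317.3610 billion cells


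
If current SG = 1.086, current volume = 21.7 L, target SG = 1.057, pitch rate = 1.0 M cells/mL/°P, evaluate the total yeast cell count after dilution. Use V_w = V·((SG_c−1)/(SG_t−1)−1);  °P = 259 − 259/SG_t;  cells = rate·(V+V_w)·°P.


V_w = 21.7·((1.086−1)/(1.057−1)−1) = 11.0404
V_final = 21.7 + 11.0404 = 32.7404
°P = 259 − 259/1.057 = 13.9669
cells = 1.0·32.7404·13.9669

457.2808 billion cells


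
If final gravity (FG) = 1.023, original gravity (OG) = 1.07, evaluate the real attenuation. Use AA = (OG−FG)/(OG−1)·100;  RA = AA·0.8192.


AA = (1.07 − 1.023)/(1.07 − 1)·100 = 67.1429
RA = 67.1429·0.8192

55.0034 %


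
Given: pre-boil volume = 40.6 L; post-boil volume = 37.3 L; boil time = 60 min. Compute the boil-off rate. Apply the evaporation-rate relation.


rate = (V_pre − V_post) / (t_min/60)
rate = (40.6 − 37.3) / (60/60)

3.3000 L/hr


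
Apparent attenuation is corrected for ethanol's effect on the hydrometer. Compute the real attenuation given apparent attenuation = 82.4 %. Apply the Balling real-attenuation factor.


RA = AA · 0.8192
RA = 82.4 · 0.8192

67.5021 %


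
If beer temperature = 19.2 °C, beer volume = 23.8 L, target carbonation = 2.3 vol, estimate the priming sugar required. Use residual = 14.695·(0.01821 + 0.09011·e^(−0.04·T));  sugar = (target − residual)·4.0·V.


residual = 14.695·(0.01821 + 0.09011·e^(−0.04·19.2)) = 0.8819
sugar = (2.3 − 0.8819)·4.0·23.8

135.0003 g


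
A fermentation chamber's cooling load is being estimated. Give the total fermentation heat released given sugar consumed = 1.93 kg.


Q = m_sugar · 590 kJ/kg
Q = 1.93 · 590

1138.7000 kJ


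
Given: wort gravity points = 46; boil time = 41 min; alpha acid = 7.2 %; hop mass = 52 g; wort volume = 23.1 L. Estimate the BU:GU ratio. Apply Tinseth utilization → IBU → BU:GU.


U = 1.65·0.000125^(GP/1000)·(1−e^(−0.04t))/4.15;  IBU = (α/100)·m·U·1000/V;  BU:GU = IBU/GP
U = 1.65·0.000125^(46/1000)·(1−e^(−0.04·41))/4.15 = 0.2120
IBU = (7.2/100)·52·0.2120·1000/23.1 = 34.3529
BU:GU = 34.3529/46

0.7468


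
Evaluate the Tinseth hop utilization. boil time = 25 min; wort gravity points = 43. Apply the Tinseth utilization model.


U = 1.65·0.000125^(GP/1000) · (1 − e^(−0.04·t))/4.15
bigness = 1.65·0.000125^(43/1000) = 1.1211
boil_factor = (1 − e^(−0.04·25))/4.15 = 0.1523
U = 1.1211 · 0.1523

0.1708


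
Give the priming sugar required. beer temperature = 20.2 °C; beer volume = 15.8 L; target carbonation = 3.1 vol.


residual = 14.695·(0.01821 + 0.09011·e^(−0.04·T));  sugar = (target − residual)·4.0·V
residual = 14.695·(0.01821 + 0.09011·e^(−0.04·20.2)) = 0.8578
sugar = (3.1 − 0.8578)·4.0·15.8

141.7044 g


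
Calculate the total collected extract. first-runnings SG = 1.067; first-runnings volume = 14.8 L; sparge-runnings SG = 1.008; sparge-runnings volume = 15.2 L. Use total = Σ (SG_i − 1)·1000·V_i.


first = (1.067 − 1)·1000·14.8 = 991.6000
sparge = (1.008 − 1)·1000·15.2 = 121.6000
total = 991.6000 + 121.6000

1113.2000 gravity·L


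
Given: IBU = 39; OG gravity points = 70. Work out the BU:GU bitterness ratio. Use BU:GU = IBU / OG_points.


BU:GU = 39 / 70

0.5571


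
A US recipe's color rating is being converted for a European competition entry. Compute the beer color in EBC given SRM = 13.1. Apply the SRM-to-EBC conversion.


EBC = SRM · 1.97
EBC = 13.1 · 1.97

25.8070 EBC


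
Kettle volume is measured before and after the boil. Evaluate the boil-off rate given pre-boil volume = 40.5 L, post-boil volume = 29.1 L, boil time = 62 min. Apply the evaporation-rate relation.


rate = (V_pre − V_post) / (t_min/60)
rate = (40.5 − 29.1) / (62/60)

11.0323 L/hr


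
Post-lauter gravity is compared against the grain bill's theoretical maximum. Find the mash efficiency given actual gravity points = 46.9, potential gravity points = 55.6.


efficiency = actual / potential × 100
efficiency = 46.9 / 55.6 × 100

84.3525 %


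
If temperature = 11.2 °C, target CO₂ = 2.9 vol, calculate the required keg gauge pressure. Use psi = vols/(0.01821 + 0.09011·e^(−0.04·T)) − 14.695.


psi = 2.9/(0.01821 + 0.09011·e^(−0.04·11.2)) − 14.695

23.5728 psi


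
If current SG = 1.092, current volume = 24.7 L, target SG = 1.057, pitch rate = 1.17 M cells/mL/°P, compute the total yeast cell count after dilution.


V_w = V·((SG_c−1)/(SG_t−1)−1);  °P = 259 − 259/SG_t;  cells = rate·(V+V_w)·°P
V_w = 24.7·((1.092−1)/(1.057−1)−1) = 15.1667
V_final = 24.7 + 15.1667 = 39.8667
°P = 259 − 259/1.057 = 13.9669
cells = 1.17·39.8667·13.9669

651.4715 billion cells


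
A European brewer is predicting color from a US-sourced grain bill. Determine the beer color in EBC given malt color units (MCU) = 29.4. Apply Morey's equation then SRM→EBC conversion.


SRM = 1.4922·MCU^0.6859;  EBC = SRM·1.97
SRM = 1.4922·29.4^0.6859 = 15.1693
EBC = 15.1693·1.97

29.8836 EBC


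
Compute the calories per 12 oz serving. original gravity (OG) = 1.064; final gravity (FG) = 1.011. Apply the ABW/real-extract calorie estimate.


ABW = (OG−FG)·131.25·0.79/FG;  °P = 259 − 259/SG (for OG→OE and FG→AE);  RE = 0.1808·OE + 0.8192·AE;  Cal = (6.9·ABW + 4·(RE−0.1))·FG·3.55
ABW = (1.064 − 1.011)·131.25·0.79/1.011 = 5.4356
OE = 259 − 259/1.064 = 15.5789 °P
AE = 259 − 259/1.011 = 2.8180 °P
RE = 0.1808·15.5789 + 0.8192·2.8180 = 5.1252 °P
Cal = (6.9·5.4356 + 4·(5.1252−0.1))·1.011·3.55

206.7532 kcal


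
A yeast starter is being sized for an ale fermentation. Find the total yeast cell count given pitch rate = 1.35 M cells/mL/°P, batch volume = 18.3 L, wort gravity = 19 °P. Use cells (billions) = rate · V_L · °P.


cells = 1.35 · 18.3 · 19

469.3950 billion cells


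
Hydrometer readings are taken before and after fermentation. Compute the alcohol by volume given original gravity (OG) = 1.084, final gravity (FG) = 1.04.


ABV = (OG − FG) · 131.25
ABV = (1.084 − 1.04) · 131.25

5.7750 % ABV


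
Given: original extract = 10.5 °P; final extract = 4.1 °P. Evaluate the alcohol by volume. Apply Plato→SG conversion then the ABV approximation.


SG = 259/(259 − P);  ABV = (OG − FG)·131.25
OG = 259/(259 − 10.5) = 1.0423
FG = 259/(259 − 4.1) = 1.0161
ABV = (1.0423 − 1.0161)·131.25

3.4347 % ABV


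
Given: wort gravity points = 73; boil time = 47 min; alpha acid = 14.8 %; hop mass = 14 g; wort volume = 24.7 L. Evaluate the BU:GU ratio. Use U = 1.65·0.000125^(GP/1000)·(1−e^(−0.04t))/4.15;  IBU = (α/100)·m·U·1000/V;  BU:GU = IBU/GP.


U = 1.65·0.000125^(73/1000)·(1−e^(−0.04·47))/4.15 = 0.1748
IBU = (14.8/100)·14·0.1748·1000/24.7 = 14.6655
BU:GU = 14.6655/73

0.2009


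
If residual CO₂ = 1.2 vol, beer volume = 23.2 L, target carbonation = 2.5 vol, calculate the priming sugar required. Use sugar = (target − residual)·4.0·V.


sugar = (2.5 − 1.2)·4.0·23.2

120.6400 g


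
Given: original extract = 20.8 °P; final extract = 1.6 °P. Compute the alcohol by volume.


SG = 259/(259 − P);  ABV = (OG − FG)·131.25
OG = 259/(259 − 20.8) = 1.0873
FG = 259/(259 − 1.6) = 1.0062
ABV = (1.0873 − 1.0062)·131.25

10.6451 % ABV


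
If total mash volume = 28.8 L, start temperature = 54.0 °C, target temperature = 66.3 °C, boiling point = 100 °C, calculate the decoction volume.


V_dec = V_total·(T_target − T_start)/(T_boil − T_start)
V_dec = 28.8·(66.3 − 54.0)/(100 − 54.0)

7.7009 L


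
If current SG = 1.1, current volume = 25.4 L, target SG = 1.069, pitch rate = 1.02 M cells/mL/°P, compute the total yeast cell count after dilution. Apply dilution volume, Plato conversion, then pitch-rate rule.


V_w = V·((SG_c−1)/(SG_t−1)−1);  °P = 259 − 259/SG_t;  cells = rate·(V+V_w)·°P
V_w = 25.4·((1.1−1)/(1.069−1)−1) = 11.4116
V_final = 25.4 + 11.4116 = 36.8116
°P = 259 − 259/1.069 = 16.7175
cells = 1.02·36.8116·16.7175

627.7055 billion cells


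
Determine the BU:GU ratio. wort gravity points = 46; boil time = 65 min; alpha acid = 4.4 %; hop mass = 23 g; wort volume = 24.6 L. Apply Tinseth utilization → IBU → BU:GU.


U = 1.65·0.000125^(GP/1000)·(1−e^(−0.04t))/4.15;  IBU = (α/100)·m·U·1000/V;  BU:GU = IBU/GP
U = 1.65·0.000125^(46/1000)·(1−e^(−0.04·65))/4.15 = 0.2434
IBU = (4.4/100)·23·0.2434·1000/24.6 = 10.0143
BU:GU = 10.0143/46

0.2177


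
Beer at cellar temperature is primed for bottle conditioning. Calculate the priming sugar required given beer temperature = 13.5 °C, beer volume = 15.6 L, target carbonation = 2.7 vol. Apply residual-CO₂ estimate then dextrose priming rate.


residual = 14.695·(0.01821 + 0.09011·e^(−0.04·T));  sugar = (target − residual)·4.0·V
residual = 14.695·(0.01821 + 0.09011·e^(−0.04·13.5)) = 1.0393
sugar = (2.7 − 1.0393)·4.0·15.6

103.6307 g


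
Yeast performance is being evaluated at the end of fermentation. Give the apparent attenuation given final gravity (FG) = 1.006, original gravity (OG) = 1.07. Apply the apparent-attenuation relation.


AA = (OG − FG)/(OG − 1) · 100
AA = (1.07 − 1.006)/(1.07 − 1) · 100

91.4286 %


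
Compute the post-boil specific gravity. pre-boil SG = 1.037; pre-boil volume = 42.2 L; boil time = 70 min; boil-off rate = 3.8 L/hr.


V_post = V_pre − rate·(t/60);  SG_post = 1 + (SG_pre−1)·V_pre/V_post
V_post = 42.2 − 3.8·(70/60) = 37.7667
SG_post = 1 + (1.037 − 1)·42.2/37.7667

1.0413


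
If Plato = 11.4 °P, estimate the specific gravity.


SG = 259/(259 − P)
SG = 259/(259 − 11.4)

1.0460


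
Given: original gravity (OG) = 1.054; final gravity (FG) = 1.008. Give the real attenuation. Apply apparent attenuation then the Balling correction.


AA = (OG−FG)/(OG−1)·100;  RA = AA·0.8192
AA = (1.054 − 1.008)/(1.054 − 1)·100 = 85.1852
RA = 85.1852·0.8192

69.7837 %


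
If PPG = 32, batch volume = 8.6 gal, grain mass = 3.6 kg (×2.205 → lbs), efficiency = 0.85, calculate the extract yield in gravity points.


points = lbs × PPG × eff / vol
lbs = 3.6 × 2.205 = 7.9380
points = 7.9380 × 32 × 0.85 / 8.6

25.1062 points


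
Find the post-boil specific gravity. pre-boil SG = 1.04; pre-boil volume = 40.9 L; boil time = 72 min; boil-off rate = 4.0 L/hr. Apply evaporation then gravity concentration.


V_post = V_pre − rate·(t/60);  SG_post = 1 + (SG_pre−1)·V_pre/V_post
V_post = 40.9 − 4.0·(72/60) = 36.1000
SG_post = 1 + (1.04 − 1)·40.9/36.1000

1.0453


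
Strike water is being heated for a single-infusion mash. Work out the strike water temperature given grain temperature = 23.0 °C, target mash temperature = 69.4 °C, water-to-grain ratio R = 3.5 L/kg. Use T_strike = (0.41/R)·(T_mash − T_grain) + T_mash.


T_strike = (0.41/3.5)·(69.4 − 23.0) + 69.4

74.8354 °C


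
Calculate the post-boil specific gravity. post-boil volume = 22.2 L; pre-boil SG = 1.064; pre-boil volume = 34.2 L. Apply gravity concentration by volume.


SG_post = 1 + (SG_pre − 1)·V_pre/V_post
pts_pre = (1.064 − 1)·1000 = 64.0000
pts_post = 64.0000·34.2/22.2 = 98.5946
SG_post = 1 + 98.5946/1000

1.0986


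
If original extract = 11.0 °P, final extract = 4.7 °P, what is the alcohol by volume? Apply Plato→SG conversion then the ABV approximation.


SG = 259/(259 − P);  ABV = (OG − FG)·131.25
OG = 259/(259 − 11.0) = 1.0444
FG = 259/(259 − 4.7) = 1.0185
ABV = (1.0444 − 1.0185)·131.25

3.3958 % ABV


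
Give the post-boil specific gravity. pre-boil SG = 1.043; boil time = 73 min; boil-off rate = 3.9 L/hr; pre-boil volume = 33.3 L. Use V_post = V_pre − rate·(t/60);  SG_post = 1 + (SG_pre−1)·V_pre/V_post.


V_post = 33.3 − 3.9·(73/60) = 28.5550
SG_post = 1 + (1.043 − 1)·33.3/28.5550

1.0501


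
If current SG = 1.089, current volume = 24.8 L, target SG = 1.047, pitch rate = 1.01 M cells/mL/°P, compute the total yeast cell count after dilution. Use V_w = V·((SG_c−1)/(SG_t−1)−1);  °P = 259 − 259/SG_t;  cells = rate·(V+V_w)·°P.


V_w = 24.8·((1.089−1)/(1.047−1)−1) = 22.1617
V_final = 24.8 + 22.1617 = 46.9617
°P = 259 − 259/1.047 = 11.6266
cells = 1.01·46.9617·11.6266

551.4627 billion cells


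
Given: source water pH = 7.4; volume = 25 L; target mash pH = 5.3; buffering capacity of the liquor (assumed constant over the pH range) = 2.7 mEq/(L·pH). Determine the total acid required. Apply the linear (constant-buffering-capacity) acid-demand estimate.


acid = buffering capacity · (pH_source − pH_target) · V
acid = 2.7 · (7.4 − 5.3) · 25

141.7500 mEq


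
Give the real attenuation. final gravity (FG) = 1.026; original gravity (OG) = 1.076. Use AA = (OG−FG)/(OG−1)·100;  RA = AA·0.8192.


AA = (1.076 − 1.026)/(1.076 − 1)·100 = 65.7895
RA = 65.7895·0.8192

53.8947 %


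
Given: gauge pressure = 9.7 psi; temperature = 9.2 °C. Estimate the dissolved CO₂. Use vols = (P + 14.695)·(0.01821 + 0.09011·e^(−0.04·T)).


vols = (9.7 + 14.695)·(0.01821 + 0.09011·e^(−0.04·9.2))

1.9657 volumes


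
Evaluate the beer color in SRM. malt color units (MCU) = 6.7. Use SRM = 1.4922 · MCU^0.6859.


SRM = 1.4922 · 6.7^0.6859

5.5009 SRM


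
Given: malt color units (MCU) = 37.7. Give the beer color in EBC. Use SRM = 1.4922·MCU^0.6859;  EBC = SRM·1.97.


SRM = 1.4922·37.7^0.6859 = 17.9903
EBC = 17.9903·1.97

35.4410 EBC


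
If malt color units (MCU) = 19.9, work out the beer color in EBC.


SRM = 1.4922·MCU^0.6859;  EBC = SRM·1.97
SRM = 1.4922·19.9^0.6859 = 11.6067
EBC = 11.6067·1.97

22.8653 EBC


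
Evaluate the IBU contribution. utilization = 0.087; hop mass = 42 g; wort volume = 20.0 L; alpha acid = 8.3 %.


IBU = (α/100)·mass·U·1000 / V
IBU = (8.3/100)·42·0.087·1000 / 20.0

15.1641 IBU


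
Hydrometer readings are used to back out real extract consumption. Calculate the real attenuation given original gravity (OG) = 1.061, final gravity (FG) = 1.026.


AA = (OG−FG)/(OG−1)·100;  RA = AA·0.8192
AA = (1.061 − 1.026)/(1.061 − 1)·100 = 57.3770
RA = 57.3770·0.8192

47.0033 %


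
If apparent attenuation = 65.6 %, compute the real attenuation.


RA = AA · 0.8192
RA = 65.6 · 0.8192

53.7395 %


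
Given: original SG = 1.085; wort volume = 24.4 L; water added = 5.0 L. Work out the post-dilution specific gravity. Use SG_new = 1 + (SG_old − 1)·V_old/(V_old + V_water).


pts = (1.085 − 1)·1000·24.4/(24.4 + 5.0) = 70.5442
SG_new = 1 + 70.5442/1000

1.0705


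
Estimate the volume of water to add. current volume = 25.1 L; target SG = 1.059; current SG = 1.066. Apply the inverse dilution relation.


V_water = V·((SG_curr − 1)/(SG_target − 1) − 1)
V_water = 25.1·((1.066 − 1)/(1.059 − 1) − 1)

2.9780 L


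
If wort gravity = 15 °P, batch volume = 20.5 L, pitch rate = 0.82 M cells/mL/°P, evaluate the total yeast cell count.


cells (billions) = rate · V_L · °P
cells = 0.82 · 20.5 · 15

252.1500 billion cells


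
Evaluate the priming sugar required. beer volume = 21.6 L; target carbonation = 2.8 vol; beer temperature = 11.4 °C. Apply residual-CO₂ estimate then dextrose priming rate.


residual = 14.695·(0.01821 + 0.09011·e^(−0.04·T));  sugar = (target − residual)·4.0·V
residual = 14.695·(0.01821 + 0.09011·e^(−0.04·11.4)) = 1.1069
sugar = (2.8 − 1.1069)·4.0·21.6

146.2863 g


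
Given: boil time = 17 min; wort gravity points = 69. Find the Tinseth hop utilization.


U = 1.65·0.000125^(GP/1000) · (1 − e^(−0.04·t))/4.15
bigness = 1.65·0.000125^(69/1000) = 0.8875
boil_factor = (1 − e^(−0.04·17))/4.15 = 0.1189
U = 0.8875 · 0.1189

0.1055


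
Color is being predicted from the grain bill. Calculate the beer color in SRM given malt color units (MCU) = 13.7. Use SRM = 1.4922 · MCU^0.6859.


SRM = 1.4922 · 13.7^0.6859

8.9847 SRM


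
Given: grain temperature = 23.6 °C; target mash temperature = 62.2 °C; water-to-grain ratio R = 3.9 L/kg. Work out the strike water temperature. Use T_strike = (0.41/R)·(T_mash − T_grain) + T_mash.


T_strike = (0.41/3.9)·(62.2 − 23.6) + 62.2

66.2579 °C


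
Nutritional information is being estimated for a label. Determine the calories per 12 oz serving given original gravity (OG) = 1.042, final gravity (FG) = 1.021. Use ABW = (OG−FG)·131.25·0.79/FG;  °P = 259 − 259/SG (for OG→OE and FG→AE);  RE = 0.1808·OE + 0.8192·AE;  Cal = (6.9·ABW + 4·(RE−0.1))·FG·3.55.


ABW = (1.042 − 1.021)·131.25·0.79/1.021 = 2.1327
OE = 259 − 259/1.042 = 10.4395 °P
AE = 259 − 259/1.021 = 5.3271 °P
RE = 0.1808·10.4395 + 0.8192·5.3271 = 6.2515 °P
Cal = (6.9·2.1327 + 4·(6.2515−0.1))·1.021·3.55

142.5213 kcal


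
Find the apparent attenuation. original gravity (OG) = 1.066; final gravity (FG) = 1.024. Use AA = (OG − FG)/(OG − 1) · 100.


AA = (1.066 − 1.024)/(1.066 − 1) · 100

63.6364 %


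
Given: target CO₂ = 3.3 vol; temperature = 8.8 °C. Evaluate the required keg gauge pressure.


psi = vols/(0.01821 + 0.09011·e^(−0.04·T)) − 14.695
psi = 3.3/(0.01821 + 0.09011·e^(−0.04·8.8)) − 14.695

25.7548 psi


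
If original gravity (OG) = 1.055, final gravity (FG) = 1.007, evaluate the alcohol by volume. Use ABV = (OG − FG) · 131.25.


ABV = (1.055 − 1.007) · 131.25

6.3000 % ABV


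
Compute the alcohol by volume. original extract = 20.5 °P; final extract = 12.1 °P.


SG = 259/(259 − P);  ABV = (OG − FG)·131.25
OG = 259/(259 − 20.5) = 1.0860
FG = 259/(259 − 12.1) = 1.0490
ABV = (1.0860 − 1.0490)·131.25

4.8492 % ABV


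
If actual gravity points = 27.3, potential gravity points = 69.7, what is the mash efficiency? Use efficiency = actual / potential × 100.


efficiency = 27.3 / 69.7 × 100

39.1679 %


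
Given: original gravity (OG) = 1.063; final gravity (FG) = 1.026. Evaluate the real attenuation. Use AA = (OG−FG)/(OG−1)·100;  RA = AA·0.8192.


AA = (1.063 − 1.026)/(1.063 − 1)·100 = 58.7302
RA = 58.7302·0.8192

48.1117 %


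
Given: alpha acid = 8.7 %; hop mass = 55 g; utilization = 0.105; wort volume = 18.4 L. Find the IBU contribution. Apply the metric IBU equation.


IBU = (α/100)·mass·U·1000 / V
IBU = (8.7/100)·55·0.105·1000 / 18.4

27.3057 IBU


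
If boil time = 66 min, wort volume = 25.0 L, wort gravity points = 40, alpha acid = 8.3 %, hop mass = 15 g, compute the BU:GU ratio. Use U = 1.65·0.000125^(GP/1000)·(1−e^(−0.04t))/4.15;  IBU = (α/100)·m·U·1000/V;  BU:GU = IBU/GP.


U = 1.65·0.000125^(40/1000)·(1−e^(−0.04·66))/4.15 = 0.2577
IBU = (8.3/100)·15·0.2577·1000/25.0 = 12.8348
BU:GU = 12.8348/40

0.3209


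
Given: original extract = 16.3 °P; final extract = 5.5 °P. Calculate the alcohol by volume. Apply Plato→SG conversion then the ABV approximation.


SG = 259/(259 − P);  ABV = (OG − FG)·131.25
OG = 259/(259 − 16.3) = 1.0672
FG = 259/(259 − 5.5) = 1.0217
ABV = (1.0672 − 1.0217)·131.25

5.9673 % ABV


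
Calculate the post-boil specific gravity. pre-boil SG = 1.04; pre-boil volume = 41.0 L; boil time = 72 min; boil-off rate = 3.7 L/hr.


V_post = V_pre − rate·(t/60);  SG_post = 1 + (SG_pre−1)·V_pre/V_post
V_post = 41.0 − 3.7·(72/60) = 36.5600
SG_post = 1 + (1.04 − 1)·41.0/36.5600

1.0449


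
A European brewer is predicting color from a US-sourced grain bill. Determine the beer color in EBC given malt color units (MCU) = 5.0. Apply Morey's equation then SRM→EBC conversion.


SRM = 1.4922·MCU^0.6859;  EBC = SRM·1.97
SRM = 1.4922·5.0^0.6859 = 4.5004
EBC = 4.5004·1.97

8.8658 EBC


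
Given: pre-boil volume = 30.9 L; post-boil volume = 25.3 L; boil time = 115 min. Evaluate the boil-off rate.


rate = (V_pre − V_post) / (t_min/60)
rate = (30.9 − 25.3) / (115/60)

2.9217 L/hr


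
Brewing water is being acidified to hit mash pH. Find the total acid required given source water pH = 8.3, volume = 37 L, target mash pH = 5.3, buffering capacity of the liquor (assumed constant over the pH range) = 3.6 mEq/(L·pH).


acid = buffering capacity · (pH_source − pH_target) · V
acid = 3.6 · (8.3 − 5.3) · 37

399.6000 mEq


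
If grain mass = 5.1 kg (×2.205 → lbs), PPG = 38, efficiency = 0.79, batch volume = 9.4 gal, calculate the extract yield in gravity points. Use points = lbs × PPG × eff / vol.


lbs = 5.1 × 2.205 = 11.2455
points = 11.2455 × 38 × 0.79 / 9.4

35.9138 points


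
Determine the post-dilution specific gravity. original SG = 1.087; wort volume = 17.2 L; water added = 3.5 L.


SG_new = 1 + (SG_old − 1)·V_old/(V_old + V_water)
pts = (1.087 − 1)·1000·17.2/(17.2 + 3.5) = 72.2899
SG_new = 1 + 72.2899/1000

1.0723


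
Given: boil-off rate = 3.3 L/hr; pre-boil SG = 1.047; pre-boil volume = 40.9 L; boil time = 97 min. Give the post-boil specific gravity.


V_post = V_pre − rate·(t/60);  SG_post = 1 + (SG_pre−1)·V_pre/V_post
V_post = 40.9 − 3.3·(97/60) = 35.5650
SG_post = 1 + (1.047 − 1)·40.9/35.5650

1.0541


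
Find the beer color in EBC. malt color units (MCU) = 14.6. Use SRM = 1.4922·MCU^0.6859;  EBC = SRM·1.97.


SRM = 1.4922·14.6^0.6859 = 9.3855
EBC = 9.3855·1.97

18.4894 EBC


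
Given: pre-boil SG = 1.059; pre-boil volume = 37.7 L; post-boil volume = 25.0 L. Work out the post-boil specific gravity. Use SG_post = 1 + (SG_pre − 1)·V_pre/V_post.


pts_pre = (1.059 − 1)·1000 = 59.0000
pts_post = 59.0000·37.7/25.0 = 88.9720
SG_post = 1 + 88.9720/1000

1.0890


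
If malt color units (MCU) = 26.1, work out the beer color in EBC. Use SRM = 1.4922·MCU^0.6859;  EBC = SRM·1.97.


SRM = 1.4922·26.1^0.6859 = 13.9798
EBC = 13.9798·1.97

27.5402 EBC


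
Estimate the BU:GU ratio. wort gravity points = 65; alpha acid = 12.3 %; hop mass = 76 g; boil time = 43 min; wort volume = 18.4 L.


U = 1.65·0.000125^(GP/1000)·(1−e^(−0.04t))/4.15;  IBU = (α/100)·m·U·1000/V;  BU:GU = IBU/GP
U = 1.65·0.000125^(65/1000)·(1−e^(−0.04·43))/4.15 = 0.1820
IBU = (12.3/100)·76·0.1820·1000/18.4 = 92.4579
BU:GU = 92.4579/65

1.4224


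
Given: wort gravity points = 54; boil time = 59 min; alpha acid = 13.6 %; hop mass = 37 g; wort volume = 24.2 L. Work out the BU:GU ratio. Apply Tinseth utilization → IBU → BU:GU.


U = 1.65·0.000125^(GP/1000)·(1−e^(−0.04t))/4.15;  IBU = (α/100)·m·U·1000/V;  BU:GU = IBU/GP
U = 1.65·0.000125^(54/1000)·(1−e^(−0.04·59))/4.15 = 0.2216
IBU = (13.6/100)·37·0.2216·1000/24.2 = 46.0809
BU:GU = 46.0809/54

0.8534


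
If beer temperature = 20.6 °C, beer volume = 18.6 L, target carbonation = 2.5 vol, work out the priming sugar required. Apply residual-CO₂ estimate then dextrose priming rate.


residual = 14.695·(0.01821 + 0.09011·e^(−0.04·T));  sugar = (target − residual)·4.0·V
residual = 14.695·(0.01821 + 0.09011·e^(−0.04·20.6)) = 0.8485
sugar = (2.5 − 0.8485)·4.0·18.6

122.8736 g


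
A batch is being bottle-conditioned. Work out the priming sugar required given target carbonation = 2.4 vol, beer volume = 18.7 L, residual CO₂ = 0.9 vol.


sugar = (target − residual)·4.0·V
sugar = (2.4 − 0.9)·4.0·18.7

112.2000 g


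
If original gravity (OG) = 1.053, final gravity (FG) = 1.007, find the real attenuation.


AA = (OG−FG)/(OG−1)·100;  RA = AA·0.8192
AA = (1.053 − 1.007)/(1.053 − 1)·100 = 86.7925
RA = 86.7925·0.8192

71.1004 %


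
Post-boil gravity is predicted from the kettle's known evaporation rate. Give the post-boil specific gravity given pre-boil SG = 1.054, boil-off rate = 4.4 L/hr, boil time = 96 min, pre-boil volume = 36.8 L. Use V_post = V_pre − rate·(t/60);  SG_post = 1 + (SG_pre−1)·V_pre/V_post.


V_post = 36.8 − 4.4·(96/60) = 29.7600
SG_post = 1 + (1.054 − 1)·36.8/29.7600

1.0668


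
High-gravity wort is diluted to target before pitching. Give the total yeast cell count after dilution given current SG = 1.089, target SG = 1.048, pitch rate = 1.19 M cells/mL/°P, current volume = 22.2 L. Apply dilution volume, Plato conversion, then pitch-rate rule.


V_w = V·((SG_c−1)/(SG_t−1)−1);  °P = 259 − 259/SG_t;  cells = rate·(V+V_w)·°P
V_w = 22.2·((1.089−1)/(1.048−1)−1) = 18.9625
V_final = 22.2 + 18.9625 = 41.1625
°P = 259 − 259/1.048 = 11.8626
cells = 1.19·41.1625·11.8626

581.0700 billion cells


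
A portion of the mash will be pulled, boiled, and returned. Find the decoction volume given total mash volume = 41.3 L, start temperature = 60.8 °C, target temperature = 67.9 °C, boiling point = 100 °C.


V_dec = V_total·(T_target − T_start)/(T_boil − T_start)
V_dec = 41.3·(67.9 − 60.8)/(100 − 60.8)

7.4804 L


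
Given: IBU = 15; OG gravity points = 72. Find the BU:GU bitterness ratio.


BU:GU = IBU / OG_points
BU:GU = 15 / 72

0.2083


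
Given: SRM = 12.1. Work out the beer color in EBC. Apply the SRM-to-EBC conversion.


EBC = SRM · 1.97
EBC = 12.1 · 1.97

23.8370 EBC


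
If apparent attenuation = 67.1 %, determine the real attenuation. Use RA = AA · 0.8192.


RA = 67.1 · 0.8192

54.9683 %


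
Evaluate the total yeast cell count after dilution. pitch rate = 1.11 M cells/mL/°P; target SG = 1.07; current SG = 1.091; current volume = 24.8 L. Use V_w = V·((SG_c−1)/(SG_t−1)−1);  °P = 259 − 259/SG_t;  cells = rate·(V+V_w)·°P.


V_w = 24.8·((1.091−1)/(1.07−1)−1) = 7.4400
V_final = 24.8 + 7.4400 = 32.2400
°P = 259 − 259/1.07 = 16.9439
cells = 1.11·32.2400·16.9439

606.3621 billion cells


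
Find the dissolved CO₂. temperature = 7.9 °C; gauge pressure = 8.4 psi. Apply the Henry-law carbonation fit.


vols = (P + 14.695)·(0.01821 + 0.09011·e^(−0.04·T))
vols = (8.4 + 14.695)·(0.01821 + 0.09011·e^(−0.04·7.9))

1.9378 volumes


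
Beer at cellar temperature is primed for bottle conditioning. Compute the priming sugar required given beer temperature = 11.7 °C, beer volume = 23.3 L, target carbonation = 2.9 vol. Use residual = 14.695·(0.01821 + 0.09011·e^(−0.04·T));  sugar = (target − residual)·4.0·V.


residual = 14.695·(0.01821 + 0.09011·e^(−0.04·11.7)) = 1.0969
sugar = (2.9 − 1.0969)·4.0·23.3

168.0527 g


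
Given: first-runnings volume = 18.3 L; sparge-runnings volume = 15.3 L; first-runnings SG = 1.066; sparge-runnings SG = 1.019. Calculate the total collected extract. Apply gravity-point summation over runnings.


total = Σ (SG_i − 1)·1000·V_i
first = (1.066 − 1)·1000·18.3 = 1207.8000
sparge = (1.019 − 1)·1000·15.3 = 290.7000
total = 1207.8000 + 290.7000

1498.5000 gravity·L
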